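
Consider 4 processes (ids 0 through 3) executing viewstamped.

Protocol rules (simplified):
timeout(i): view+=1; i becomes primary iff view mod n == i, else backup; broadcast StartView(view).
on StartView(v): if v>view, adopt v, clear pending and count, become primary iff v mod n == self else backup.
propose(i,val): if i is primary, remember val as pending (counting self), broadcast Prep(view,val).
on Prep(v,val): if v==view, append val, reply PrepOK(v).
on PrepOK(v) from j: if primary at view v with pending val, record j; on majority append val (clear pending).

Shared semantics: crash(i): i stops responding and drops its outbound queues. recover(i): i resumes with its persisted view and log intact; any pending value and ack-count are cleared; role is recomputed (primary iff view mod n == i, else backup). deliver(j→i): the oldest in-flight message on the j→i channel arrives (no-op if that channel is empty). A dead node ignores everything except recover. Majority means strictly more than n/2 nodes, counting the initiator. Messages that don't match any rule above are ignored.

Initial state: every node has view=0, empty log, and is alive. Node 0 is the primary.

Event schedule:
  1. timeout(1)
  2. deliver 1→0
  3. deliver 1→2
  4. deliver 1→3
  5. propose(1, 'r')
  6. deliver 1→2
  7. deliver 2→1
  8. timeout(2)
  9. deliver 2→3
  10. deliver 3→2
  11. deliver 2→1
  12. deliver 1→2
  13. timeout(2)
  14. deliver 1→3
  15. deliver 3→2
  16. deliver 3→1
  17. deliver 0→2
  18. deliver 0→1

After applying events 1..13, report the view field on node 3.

2

after 1 — timeout(1): n1:prim/v1/[-]
after 2 — deliver 1→0: n0:back/v1/[-]
after 3 — deliver 1→2: n2:back/v1/[-]
after 4 — deliver 1→3: n3:back/v1/[-]
after 5 — propose(1,'r'): ·
after 6 — deliver 1→2: n2:back/v1/[r]
after 7 — deliver 2→1: ·
after 8 — timeout(2): n2:prim/v2/[r]
after 9 — deliver 2→3: n3:back/v2/[-]
after 10 — deliver 3→2: ·
after 11 — deliver 2→1: n1:back/v2/[-]
after 12 — deliver 1→2: ·
after 13 — timeout(2): n2:back/v3/[r]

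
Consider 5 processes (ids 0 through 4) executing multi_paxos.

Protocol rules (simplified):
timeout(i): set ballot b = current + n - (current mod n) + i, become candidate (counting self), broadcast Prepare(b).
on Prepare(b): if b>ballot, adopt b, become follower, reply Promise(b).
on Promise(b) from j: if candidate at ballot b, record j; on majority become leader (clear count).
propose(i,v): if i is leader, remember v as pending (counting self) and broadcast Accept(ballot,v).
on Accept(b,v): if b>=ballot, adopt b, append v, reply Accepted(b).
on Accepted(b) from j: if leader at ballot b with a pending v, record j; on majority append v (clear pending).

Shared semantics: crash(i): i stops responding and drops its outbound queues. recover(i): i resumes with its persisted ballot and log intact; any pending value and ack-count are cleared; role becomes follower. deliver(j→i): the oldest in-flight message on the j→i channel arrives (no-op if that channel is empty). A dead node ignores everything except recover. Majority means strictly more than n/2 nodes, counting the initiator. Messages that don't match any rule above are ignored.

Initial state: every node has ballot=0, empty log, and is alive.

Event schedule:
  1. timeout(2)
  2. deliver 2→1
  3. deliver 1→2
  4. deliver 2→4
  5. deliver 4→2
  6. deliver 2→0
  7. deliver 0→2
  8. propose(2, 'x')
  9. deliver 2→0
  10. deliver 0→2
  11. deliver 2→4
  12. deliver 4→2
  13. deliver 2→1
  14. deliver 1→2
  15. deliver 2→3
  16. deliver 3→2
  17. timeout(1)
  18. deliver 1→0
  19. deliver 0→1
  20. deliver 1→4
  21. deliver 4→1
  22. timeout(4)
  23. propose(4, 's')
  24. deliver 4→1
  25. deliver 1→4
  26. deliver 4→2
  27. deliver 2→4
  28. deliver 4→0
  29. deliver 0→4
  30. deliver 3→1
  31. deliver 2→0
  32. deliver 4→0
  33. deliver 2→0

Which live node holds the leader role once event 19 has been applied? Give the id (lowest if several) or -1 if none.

2

1. timeout(2):  <2:cand b7 ->
2. deliver 2→1:  <1:foll b7 ->
3. deliver 1→2:  nop
4. deliver 2→4:  <4:foll b7 ->
5. deliver 4→2:  <2:lead b7 ->
6. deliver 2→0:  <0:foll b7 ->
7. deliver 0→2:  nop
8. propose(2,'x'):  nop
9. deliver 2→0:  <0:foll b7 x>
10. deliver 0→2:  nop
11. deliver 2→4:  <4:foll b7 x>
12. deliver 4→2:  <2:lead b7 x>
13. deliver 2→1:  <1:foll b7 x>
14. deliver 1→2:  nop
15. deliver 2→3:  <3:foll b7 ->
16. deliver 3→2:  nop
17. timeout(1):  <1:cand b11 x>
18. deliver 1→0:  <0:foll b11 x>
19. deliver 0→1:  nop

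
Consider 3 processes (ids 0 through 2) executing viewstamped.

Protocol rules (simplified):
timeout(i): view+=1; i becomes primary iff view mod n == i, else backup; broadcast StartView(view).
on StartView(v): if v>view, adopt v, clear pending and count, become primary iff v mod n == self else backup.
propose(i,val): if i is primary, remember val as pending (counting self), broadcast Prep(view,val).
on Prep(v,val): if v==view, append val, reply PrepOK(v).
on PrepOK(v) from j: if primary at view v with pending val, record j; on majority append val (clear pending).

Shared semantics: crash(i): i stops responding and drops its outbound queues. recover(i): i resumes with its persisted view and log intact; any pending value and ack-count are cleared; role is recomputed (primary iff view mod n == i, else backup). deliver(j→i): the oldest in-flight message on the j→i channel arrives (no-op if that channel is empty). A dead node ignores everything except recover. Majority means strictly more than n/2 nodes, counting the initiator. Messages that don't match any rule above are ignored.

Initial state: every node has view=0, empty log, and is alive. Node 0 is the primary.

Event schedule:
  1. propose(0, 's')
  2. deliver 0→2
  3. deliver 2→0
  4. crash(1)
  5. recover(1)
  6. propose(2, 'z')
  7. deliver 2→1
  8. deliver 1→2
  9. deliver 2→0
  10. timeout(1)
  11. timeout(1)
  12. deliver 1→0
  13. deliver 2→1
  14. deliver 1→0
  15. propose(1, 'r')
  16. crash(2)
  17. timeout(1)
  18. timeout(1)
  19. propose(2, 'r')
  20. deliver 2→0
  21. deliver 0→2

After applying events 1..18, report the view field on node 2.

e1 propose(0,'s'): ·
e2 deliver 0→2: 2[back,v=0,s]
e3 deliver 2→0: 0[prim,v=0,s]
e4 crash(1): 1[✗back,v=0,-]
e5 recover(1): 1[back,v=0,-]
e6 propose(2,'z'): ·
e7 deliver 2→1: ·
e8 deliver 1→2: ·
e9 deliver 2→0: ·
e10 timeout(1): 1[prim,v=1,-]
e11 timeout(1): 1[back,v=2,-]
e12 deliver 1→0: 0[back,v=1,s]
e13 deliver 2→1: ·
e14 deliver 1→0: 0[back,v=2,s]
e15 propose(1,'r'): ·
e16 crash(2): 2[✗back,v=0,s]
e17 timeout(1): 1[back,v=3,-]
e18 timeout(1): 1[prim,v=4,-]

0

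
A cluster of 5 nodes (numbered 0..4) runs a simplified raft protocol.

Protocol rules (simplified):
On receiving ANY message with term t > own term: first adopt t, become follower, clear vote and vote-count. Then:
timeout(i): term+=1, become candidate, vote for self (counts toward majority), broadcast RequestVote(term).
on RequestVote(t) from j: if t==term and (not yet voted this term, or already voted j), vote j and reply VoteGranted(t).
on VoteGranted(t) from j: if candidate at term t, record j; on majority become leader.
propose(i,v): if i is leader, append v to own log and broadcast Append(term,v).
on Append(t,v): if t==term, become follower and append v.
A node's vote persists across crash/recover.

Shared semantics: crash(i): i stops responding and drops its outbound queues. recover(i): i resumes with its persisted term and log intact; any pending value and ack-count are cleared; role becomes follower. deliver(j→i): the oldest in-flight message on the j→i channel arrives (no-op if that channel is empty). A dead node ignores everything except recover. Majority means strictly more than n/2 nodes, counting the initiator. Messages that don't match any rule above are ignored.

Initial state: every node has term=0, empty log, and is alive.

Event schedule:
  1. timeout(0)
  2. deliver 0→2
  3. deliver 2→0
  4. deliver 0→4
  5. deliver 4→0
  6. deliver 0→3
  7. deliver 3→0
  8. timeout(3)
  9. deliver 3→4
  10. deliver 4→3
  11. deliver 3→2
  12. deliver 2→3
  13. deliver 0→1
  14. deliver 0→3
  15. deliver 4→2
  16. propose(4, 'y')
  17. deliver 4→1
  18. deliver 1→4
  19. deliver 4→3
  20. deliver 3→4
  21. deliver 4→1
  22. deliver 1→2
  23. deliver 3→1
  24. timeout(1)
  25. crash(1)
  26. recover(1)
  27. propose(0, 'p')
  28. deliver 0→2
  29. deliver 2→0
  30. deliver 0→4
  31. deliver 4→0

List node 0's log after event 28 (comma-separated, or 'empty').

e1 timeout(0): 0[cand,t=1,-]
e2 deliver 0→2: 2[foll,t=1,-]
e3 deliver 2→0: ·
e4 deliver 0→4: 4[foll,t=1,-]
e5 deliver 4→0: 0[lead,t=1,-]
e6 deliver 0→3: 3[foll,t=1,-]
e7 deliver 3→0: ·
e8 timeout(3): 3[cand,t=2,-]
e9 deliver 3→4: 4[foll,t=2,-]
e10 deliver 4→3: ·
e11 deliver 3→2: 2[foll,t=2,-]
e12 deliver 2→3: 3[lead,t=2,-]
e13 deliver 0→1: 1[foll,t=1,-]
e14 deliver 0→3: ·
e15 deliver 4→2: ·
e16 propose(4,'y'): ·
e17 deliver 4→1: ·
e18 deliver 1→4: ·
e19 deliver 4→3: ·
e20 deliver 3→4: ·
e21 deliver 4→1: ·
e22 deliver 1→2: ·
e23 deliver 3→1: 1[foll,t=2,-]
e24 timeout(1): 1[cand,t=3,-]
e25 crash(1): 1[✗cand,t=3,-]
e26 recover(1): 1[foll,t=3,-]
e27 propose(0,'p'): 0[lead,t=1,p]
e28 deliver 0→2: ·

p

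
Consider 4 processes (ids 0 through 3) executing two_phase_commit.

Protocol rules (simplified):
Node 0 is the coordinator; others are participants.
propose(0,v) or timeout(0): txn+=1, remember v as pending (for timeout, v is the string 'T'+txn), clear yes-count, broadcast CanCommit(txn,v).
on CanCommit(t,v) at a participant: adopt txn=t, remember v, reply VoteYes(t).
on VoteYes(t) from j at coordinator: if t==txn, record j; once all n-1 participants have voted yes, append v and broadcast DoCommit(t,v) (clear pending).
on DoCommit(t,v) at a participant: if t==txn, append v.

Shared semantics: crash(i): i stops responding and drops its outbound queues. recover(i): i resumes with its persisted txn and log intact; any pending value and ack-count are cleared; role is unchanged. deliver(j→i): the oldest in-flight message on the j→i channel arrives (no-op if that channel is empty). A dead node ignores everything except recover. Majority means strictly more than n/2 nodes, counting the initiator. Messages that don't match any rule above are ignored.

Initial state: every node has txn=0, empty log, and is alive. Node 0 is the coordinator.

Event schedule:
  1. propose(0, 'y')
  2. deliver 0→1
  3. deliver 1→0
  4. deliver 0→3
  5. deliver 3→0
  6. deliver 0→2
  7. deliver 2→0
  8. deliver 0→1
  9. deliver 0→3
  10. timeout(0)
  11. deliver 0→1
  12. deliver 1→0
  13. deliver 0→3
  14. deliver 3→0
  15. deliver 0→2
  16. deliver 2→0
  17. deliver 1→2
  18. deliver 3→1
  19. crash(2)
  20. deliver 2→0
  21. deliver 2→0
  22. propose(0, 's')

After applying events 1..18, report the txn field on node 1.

e1 propose(0,'y'): 0[coor,t=1,-]
e2 deliver 0→1: 1[part,t=1,-]
e3 deliver 1→0: ·
e4 deliver 0→3: 3[part,t=1,-]
e5 deliver 3→0: ·
e6 deliver 0→2: 2[part,t=1,-]
e7 deliver 2→0: 0[coor,t=1,y]
e8 deliver 0→1: 1[part,t=1,y]
e9 deliver 0→3: 3[part,t=1,y]
e10 timeout(0): 0[coor,t=2,y]
e11 deliver 0→1: 1[part,t=2,y]
e12 deliver 1→0: ·
e13 deliver 0→3: 3[part,t=2,y]
e14 deliver 3→0: ·
e15 deliver 0→2: 2[part,t=1,y]
e16 deliver 2→0: ·
e17 deliver 1→2: ·
e18 deliver 3→1: ·

2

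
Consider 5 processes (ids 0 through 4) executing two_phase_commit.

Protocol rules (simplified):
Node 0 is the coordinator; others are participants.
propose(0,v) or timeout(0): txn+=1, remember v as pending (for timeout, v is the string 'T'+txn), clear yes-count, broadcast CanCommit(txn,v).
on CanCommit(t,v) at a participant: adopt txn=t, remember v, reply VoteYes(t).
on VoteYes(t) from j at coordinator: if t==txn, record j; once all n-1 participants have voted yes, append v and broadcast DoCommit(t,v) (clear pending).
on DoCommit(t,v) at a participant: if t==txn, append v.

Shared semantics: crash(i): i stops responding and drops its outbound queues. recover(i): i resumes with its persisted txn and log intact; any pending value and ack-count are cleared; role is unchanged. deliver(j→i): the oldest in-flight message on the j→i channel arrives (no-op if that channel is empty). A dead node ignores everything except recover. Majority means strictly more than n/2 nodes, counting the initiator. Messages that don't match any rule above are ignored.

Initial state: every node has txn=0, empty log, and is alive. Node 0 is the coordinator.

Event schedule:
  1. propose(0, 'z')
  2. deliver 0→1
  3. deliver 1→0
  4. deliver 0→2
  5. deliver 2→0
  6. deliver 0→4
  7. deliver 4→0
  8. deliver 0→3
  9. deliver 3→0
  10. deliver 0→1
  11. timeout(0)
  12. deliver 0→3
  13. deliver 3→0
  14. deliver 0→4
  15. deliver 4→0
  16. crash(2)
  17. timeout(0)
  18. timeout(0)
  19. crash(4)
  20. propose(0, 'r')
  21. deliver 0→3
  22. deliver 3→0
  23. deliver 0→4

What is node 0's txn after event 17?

3

e1 propose(0,'z'): 0[coor,t=1,-]
e2 deliver 0→1: 1[part,t=1,-]
e3 deliver 1→0: ·
e4 deliver 0→2: 2[part,t=1,-]
e5 deliver 2→0: ·
e6 deliver 0→4: 4[part,t=1,-]
e7 deliver 4→0: ·
e8 deliver 0→3: 3[part,t=1,-]
e9 deliver 3→0: 0[coor,t=1,z]
e10 deliver 0→1: 1[part,t=1,z]
e11 timeout(0): 0[coor,t=2,z]
e12 deliver 0→3: 3[part,t=1,z]
e13 deliver 3→0: ·
e14 deliver 0→4: 4[part,t=1,z]
e15 deliver 4→0: ·
e16 crash(2): 2[✗part,t=1,-]
e17 timeout(0): 0[coor,t=3,z]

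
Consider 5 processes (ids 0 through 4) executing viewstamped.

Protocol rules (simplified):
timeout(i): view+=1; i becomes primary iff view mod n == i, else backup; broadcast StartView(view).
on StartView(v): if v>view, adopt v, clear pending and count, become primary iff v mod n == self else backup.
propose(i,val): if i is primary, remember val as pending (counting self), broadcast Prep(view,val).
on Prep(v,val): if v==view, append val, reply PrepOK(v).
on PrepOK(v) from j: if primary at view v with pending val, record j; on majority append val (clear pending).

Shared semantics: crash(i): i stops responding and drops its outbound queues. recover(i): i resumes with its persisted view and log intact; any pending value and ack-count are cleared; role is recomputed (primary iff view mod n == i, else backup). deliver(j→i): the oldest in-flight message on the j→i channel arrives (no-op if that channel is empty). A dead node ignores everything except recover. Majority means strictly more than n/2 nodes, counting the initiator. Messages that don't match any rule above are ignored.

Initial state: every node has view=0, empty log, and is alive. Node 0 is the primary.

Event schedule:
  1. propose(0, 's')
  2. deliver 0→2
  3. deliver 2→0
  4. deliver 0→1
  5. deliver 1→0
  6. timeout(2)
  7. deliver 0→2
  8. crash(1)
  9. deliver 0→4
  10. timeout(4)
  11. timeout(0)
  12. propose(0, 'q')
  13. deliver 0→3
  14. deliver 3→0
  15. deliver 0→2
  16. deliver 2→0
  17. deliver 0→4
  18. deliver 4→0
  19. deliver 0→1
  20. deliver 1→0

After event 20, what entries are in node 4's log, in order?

s

step 1 propose(0,'s'): —
step 2 deliver 0→2: 2={back,v=0,log=s}
step 3 deliver 2→0: —
step 4 deliver 0→1: 1={back,v=0,log=s}
step 5 deliver 1→0: 0={prim,v=0,log=s}
step 6 timeout(2): 2={back,v=1,log=s}
step 7 deliver 0→2: —
step 8 crash(1): 1={✗back,v=0,log=s}
step 9 deliver 0→4: 4={back,v=0,log=s}
step 10 timeout(4): 4={back,v=1,log=s}
step 11 timeout(0): 0={back,v=1,log=s}
step 12 propose(0,'q'): —
step 13 deliver 0→3: 3={back,v=0,log=s}
step 14 deliver 3→0: —
step 15 deliver 0→2: —
step 16 deliver 2→0: —
step 17 deliver 0→4: —
step 18 deliver 4→0: —
step 19 deliver 0→1: —
step 20 deliver 1→0: —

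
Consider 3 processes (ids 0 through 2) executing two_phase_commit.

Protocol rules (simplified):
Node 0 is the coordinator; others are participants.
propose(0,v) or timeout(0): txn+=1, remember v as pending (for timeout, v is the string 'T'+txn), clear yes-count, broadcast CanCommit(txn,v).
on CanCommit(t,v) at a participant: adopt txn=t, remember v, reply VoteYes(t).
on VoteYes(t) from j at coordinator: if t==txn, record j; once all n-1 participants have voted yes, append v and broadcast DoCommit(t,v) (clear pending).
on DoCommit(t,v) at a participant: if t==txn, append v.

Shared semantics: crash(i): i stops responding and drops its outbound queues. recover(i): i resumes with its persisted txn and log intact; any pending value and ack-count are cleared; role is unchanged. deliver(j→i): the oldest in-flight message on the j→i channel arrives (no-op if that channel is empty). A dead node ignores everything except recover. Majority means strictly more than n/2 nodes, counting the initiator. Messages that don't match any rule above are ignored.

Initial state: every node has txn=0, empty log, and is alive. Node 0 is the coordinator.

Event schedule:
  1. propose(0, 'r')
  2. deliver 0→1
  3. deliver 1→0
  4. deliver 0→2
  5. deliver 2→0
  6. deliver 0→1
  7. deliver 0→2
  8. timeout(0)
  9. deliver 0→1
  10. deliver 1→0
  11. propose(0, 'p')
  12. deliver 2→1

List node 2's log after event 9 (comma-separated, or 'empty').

r

after 1 — propose(0,'r'): n0:coor/t1/[-]
after 2 — deliver 0→1: n1:part/t1/[-]
after 3 — deliver 1→0: ·
after 4 — deliver 0→2: n2:part/t1/[-]
after 5 — deliver 2→0: n0:coor/t1/[r]
after 6 — deliver 0→1: n1:part/t1/[r]
after 7 — deliver 0→2: n2:part/t1/[r]
after 8 — timeout(0): n0:coor/t2/[r]
after 9 — deliver 0→1: n1:part/t2/[r]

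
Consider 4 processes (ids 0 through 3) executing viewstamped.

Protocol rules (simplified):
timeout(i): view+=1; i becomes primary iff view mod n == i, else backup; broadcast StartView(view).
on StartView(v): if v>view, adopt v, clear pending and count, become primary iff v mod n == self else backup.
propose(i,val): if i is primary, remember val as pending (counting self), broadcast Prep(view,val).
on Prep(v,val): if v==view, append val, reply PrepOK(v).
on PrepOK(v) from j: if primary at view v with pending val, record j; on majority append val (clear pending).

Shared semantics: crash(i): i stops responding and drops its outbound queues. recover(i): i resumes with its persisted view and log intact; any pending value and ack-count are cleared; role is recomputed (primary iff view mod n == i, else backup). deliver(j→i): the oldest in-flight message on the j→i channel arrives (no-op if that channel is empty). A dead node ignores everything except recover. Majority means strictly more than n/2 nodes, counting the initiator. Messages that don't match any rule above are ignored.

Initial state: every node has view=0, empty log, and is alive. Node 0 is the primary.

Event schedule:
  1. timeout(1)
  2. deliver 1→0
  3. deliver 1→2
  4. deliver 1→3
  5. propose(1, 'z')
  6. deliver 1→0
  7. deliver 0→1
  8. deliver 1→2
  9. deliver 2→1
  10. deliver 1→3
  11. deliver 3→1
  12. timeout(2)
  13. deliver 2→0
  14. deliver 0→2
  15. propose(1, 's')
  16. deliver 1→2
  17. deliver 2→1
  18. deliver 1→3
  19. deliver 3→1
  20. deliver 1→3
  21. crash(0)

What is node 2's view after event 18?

e1 timeout(1): 1[prim,v=1,-]
e2 deliver 1→0: 0[back,v=1,-]
e3 deliver 1→2: 2[back,v=1,-]
e4 deliver 1→3: 3[back,v=1,-]
e5 propose(1,'z'): ·
e6 deliver 1→0: 0[back,v=1,z]
e7 deliver 0→1: ·
e8 deliver 1→2: 2[back,v=1,z]
e9 deliver 2→1: 1[prim,v=1,z]
e10 deliver 1→3: 3[back,v=1,z]
e11 deliver 3→1: ·
e12 timeout(2): 2[prim,v=2,z]
e13 deliver 2→0: 0[back,v=2,z]
e14 deliver 0→2: ·
e15 propose(1,'s'): ·
e16 deliver 1→2: ·
e17 deliver 2→1: 1[back,v=2,z]
e18 deliver 1→3: 3[back,v=1,z,s]

2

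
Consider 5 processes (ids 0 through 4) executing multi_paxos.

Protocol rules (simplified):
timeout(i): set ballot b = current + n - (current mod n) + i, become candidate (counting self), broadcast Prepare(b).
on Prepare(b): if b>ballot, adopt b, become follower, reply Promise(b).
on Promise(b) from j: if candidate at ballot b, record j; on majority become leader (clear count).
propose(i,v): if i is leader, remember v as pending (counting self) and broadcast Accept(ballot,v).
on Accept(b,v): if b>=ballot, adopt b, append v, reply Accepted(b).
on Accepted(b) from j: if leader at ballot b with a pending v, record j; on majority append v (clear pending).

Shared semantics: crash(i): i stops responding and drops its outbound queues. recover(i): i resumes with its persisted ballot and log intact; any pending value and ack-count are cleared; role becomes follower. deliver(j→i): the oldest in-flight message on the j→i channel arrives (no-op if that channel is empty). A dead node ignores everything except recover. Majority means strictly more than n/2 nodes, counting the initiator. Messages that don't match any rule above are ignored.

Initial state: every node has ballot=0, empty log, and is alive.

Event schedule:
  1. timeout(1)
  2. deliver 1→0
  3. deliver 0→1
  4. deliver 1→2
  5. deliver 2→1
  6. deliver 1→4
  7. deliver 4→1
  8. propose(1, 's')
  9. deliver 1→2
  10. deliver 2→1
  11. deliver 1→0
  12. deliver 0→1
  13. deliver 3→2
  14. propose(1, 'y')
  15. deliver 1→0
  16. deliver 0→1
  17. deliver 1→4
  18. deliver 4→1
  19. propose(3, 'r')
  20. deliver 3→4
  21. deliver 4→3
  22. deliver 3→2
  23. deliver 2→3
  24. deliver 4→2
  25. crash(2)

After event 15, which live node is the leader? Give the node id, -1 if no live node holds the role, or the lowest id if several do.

step 1 timeout(1): 1={cand,b=6,log=-}
step 2 deliver 1→0: 0={foll,b=6,log=-}
step 3 deliver 0→1: —
step 4 deliver 1→2: 2={foll,b=6,log=-}
step 5 deliver 2→1: 1={lead,b=6,log=-}
step 6 deliver 1→4: 4={foll,b=6,log=-}
step 7 deliver 4→1: —
step 8 propose(1,'s'): —
step 9 deliver 1→2: 2={foll,b=6,log=s}
step 10 deliver 2→1: —
step 11 deliver 1→0: 0={foll,b=6,log=s}
step 12 deliver 0→1: 1={lead,b=6,log=s}
step 13 deliver 3→2: —
step 14 propose(1,'y'): —
step 15 deliver 1→0: 0={foll,b=6,log=s,y}

1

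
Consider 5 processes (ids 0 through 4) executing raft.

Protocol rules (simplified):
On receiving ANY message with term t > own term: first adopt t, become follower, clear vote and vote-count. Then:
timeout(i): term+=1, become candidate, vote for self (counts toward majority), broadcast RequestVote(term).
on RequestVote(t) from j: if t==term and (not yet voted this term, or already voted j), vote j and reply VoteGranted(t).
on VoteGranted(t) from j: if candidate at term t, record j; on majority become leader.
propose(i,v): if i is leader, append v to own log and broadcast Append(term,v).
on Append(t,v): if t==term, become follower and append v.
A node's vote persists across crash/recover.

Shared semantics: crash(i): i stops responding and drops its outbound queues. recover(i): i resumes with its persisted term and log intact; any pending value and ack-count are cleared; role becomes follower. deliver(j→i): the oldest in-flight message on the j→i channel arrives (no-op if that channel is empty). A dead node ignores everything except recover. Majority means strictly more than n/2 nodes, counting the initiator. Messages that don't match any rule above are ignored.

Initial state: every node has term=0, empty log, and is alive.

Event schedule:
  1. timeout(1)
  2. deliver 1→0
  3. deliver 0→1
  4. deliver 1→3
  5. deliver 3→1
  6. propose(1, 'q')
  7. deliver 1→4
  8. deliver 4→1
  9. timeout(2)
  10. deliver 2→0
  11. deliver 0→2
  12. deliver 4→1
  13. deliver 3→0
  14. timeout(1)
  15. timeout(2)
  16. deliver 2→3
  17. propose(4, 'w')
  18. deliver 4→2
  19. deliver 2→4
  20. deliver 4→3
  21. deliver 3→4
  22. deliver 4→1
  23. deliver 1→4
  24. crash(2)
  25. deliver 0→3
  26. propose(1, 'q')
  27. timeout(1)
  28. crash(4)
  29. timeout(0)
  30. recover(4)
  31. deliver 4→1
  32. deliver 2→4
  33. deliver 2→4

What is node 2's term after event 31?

e1 timeout(1): 1[cand,t=1,-]
e2 deliver 1→0: 0[foll,t=1,-]
e3 deliver 0→1: ·
e4 deliver 1→3: 3[foll,t=1,-]
e5 deliver 3→1: 1[lead,t=1,-]
e6 propose(1,'q'): 1[lead,t=1,q]
e7 deliver 1→4: 4[foll,t=1,-]
e8 deliver 4→1: ·
e9 timeout(2): 2[cand,t=1,-]
e10 deliver 2→0: ·
e11 deliver 0→2: ·
e12 deliver 4→1: ·
e13 deliver 3→0: ·
e14 timeout(1): 1[cand,t=2,q]
e15 timeout(2): 2[cand,t=2,-]
e16 deliver 2→3: ·
e17 propose(4,'w'): ·
e18 deliver 4→2: ·
e19 deliver 2→4: ·
e20 deliver 4→3: ·
e21 deliver 3→4: ·
e22 deliver 4→1: ·
e23 deliver 1→4: 4[foll,t=1,q]
e24 crash(2): 2[✗cand,t=2,-]
e25 deliver 0→3: ·
e26 propose(1,'q'): ·
e27 timeout(1): 1[cand,t=3,q]
e28 crash(4): 4[✗foll,t=1,q]
e29 timeout(0): 0[cand,t=2,-]
e30 recover(4): 4[foll,t=1,q]
e31 deliver 4→1: ·

2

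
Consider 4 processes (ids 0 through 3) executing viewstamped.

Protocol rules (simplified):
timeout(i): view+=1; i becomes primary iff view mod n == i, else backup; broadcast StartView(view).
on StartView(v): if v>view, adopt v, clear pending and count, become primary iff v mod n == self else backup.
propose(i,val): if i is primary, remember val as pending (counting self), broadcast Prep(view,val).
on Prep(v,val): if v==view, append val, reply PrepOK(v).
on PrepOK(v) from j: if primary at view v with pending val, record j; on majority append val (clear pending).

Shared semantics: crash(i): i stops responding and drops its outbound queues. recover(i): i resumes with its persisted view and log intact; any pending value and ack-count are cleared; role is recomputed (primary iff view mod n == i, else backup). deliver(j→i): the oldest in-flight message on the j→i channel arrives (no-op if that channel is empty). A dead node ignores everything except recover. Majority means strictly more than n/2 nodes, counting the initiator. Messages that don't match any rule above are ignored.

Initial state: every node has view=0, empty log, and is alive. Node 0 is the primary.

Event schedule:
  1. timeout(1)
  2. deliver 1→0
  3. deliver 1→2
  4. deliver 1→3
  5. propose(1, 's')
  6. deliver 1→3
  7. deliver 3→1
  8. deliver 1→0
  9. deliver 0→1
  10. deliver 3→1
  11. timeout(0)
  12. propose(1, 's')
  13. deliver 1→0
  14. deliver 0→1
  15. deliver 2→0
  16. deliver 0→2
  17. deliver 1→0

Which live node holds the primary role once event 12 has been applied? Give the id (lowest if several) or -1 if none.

1

after 1 — timeout(1): n1:prim/v1/[-]
after 2 — deliver 1→0: n0:back/v1/[-]
after 3 — deliver 1→2: n2:back/v1/[-]
after 4 — deliver 1→3: n3:back/v1/[-]
after 5 — propose(1,'s'): ·
after 6 — deliver 1→3: n3:back/v1/[s]
after 7 — deliver 3→1: ·
after 8 — deliver 1→0: n0:back/v1/[s]
after 9 — deliver 0→1: n1:prim/v1/[s]
after 10 — deliver 3→1: ·
after 11 — timeout(0): n0:back/v2/[s]
after 12 — propose(1,'s'): ·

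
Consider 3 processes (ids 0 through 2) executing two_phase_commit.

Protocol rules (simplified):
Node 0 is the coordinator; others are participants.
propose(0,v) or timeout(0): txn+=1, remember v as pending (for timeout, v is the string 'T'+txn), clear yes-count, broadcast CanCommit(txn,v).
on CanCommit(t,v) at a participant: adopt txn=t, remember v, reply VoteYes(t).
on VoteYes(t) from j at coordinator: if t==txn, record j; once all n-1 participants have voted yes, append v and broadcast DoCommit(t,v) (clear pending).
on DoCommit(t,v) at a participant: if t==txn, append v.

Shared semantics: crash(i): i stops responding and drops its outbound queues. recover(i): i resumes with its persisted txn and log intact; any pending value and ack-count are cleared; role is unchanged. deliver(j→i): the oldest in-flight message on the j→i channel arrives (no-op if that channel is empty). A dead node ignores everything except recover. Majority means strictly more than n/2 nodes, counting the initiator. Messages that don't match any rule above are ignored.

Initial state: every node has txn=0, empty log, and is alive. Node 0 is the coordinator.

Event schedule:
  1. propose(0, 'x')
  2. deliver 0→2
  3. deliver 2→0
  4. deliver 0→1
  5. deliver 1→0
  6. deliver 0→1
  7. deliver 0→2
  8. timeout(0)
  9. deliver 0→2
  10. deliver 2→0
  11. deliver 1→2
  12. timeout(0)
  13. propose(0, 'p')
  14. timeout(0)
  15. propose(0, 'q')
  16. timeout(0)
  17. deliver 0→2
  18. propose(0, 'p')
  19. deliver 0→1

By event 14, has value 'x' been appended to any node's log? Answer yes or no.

yes

[1] propose(0,'x') → N0(coor t1 [-])
[2] deliver 0→2 → N2(part t1 [-])
[3] deliver 2→0 → ∅
[4] deliver 0→1 → N1(part t1 [-])
[5] deliver 1→0 → N0(coor t1 [x])
[6] deliver 0→1 → N1(part t1 [x])
[7] deliver 0→2 → N2(part t1 [x])
[8] timeout(0) → N0(coor t2 [x])
[9] deliver 0→2 → N2(part t2 [x])
[10] deliver 2→0 → ∅
[11] deliver 1→2 → ∅
[12] timeout(0) → N0(coor t3 [x])
[13] propose(0,'p') → N0(coor t4 [x])
[14] timeout(0) → N0(coor t5 [x])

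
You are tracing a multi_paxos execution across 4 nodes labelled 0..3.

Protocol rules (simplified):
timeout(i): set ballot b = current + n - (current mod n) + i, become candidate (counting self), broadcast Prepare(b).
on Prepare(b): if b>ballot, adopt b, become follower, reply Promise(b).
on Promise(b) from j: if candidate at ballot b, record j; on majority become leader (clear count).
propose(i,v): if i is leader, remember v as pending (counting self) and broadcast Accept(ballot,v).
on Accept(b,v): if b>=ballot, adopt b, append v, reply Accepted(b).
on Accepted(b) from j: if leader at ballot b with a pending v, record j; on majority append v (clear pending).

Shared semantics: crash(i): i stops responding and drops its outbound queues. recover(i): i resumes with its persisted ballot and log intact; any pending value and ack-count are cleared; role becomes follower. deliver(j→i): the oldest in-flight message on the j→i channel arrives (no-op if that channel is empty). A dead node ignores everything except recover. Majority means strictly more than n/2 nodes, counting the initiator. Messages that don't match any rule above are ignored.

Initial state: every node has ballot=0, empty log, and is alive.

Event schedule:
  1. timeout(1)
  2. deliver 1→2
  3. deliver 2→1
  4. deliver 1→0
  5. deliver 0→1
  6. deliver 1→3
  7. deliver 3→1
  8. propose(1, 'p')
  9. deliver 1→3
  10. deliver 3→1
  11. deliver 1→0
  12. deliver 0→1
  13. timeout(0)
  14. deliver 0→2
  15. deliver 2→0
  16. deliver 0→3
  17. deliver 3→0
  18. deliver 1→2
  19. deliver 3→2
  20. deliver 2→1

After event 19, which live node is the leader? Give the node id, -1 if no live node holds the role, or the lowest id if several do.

0

step 1 timeout(1): 1={cand,b=5,log=-}
step 2 deliver 1→2: 2={foll,b=5,log=-}
step 3 deliver 2→1: —
step 4 deliver 1→0: 0={foll,b=5,log=-}
step 5 deliver 0→1: 1={lead,b=5,log=-}
step 6 deliver 1→3: 3={foll,b=5,log=-}
step 7 deliver 3→1: —
step 8 propose(1,'p'): —
step 9 deliver 1→3: 3={foll,b=5,log=p}
step 10 deliver 3→1: —
step 11 deliver 1→0: 0={foll,b=5,log=p}
step 12 deliver 0→1: 1={lead,b=5,log=p}
step 13 timeout(0): 0={cand,b=8,log=p}
step 14 deliver 0→2: 2={foll,b=8,log=-}
step 15 deliver 2→0: —
step 16 deliver 0→3: 3={foll,b=8,log=p}
step 17 deliver 3→0: 0={lead,b=8,log=p}
step 18 deliver 1→2: —
step 19 deliver 3→2: —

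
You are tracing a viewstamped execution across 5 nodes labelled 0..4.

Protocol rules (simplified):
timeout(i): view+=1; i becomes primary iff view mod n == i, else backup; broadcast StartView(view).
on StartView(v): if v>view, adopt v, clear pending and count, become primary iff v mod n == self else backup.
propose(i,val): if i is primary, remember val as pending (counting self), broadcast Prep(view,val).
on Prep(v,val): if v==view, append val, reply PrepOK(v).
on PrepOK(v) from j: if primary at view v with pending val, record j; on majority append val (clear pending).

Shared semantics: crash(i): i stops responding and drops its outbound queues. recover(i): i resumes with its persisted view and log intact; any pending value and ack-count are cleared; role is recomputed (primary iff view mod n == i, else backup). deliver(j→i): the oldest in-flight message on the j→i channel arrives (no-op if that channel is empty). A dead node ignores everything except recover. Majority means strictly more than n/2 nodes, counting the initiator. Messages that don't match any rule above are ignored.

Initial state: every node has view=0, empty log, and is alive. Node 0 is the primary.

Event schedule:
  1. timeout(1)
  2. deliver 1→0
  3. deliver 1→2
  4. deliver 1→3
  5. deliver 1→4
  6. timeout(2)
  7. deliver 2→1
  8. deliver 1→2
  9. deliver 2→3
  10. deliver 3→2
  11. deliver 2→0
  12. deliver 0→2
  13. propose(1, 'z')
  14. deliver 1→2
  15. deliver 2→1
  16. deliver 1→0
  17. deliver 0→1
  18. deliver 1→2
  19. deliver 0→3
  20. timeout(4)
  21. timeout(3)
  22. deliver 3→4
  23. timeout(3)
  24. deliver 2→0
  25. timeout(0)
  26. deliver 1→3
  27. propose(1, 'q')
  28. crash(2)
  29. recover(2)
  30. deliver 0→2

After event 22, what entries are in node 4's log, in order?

after 1 — timeout(1): n1:prim/v1/[-]
after 2 — deliver 1→0: n0:back/v1/[-]
after 3 — deliver 1→2: n2:back/v1/[-]
after 4 — deliver 1→3: n3:back/v1/[-]
after 5 — deliver 1→4: n4:back/v1/[-]
after 6 — timeout(2): n2:prim/v2/[-]
after 7 — deliver 2→1: n1:back/v2/[-]
after 8 — deliver 1→2: ·
after 9 — deliver 2→3: n3:back/v2/[-]
after 10 — deliver 3→2: ·
after 11 — deliver 2→0: n0:back/v2/[-]
after 12 — deliver 0→2: ·
after 13 — propose(1,'z'): ·
after 14 — deliver 1→2: ·
after 15 — deliver 2→1: ·
after 16 — deliver 1→0: ·
after 17 — deliver 0→1: ·
after 18 — deliver 1→2: ·
after 19 — deliver 0→3: ·
after 20 — timeout(4): n4:back/v2/[-]
after 21 — timeout(3): n3:prim/v3/[-]
after 22 — deliver 3→4: n4:back/v3/[-]

empty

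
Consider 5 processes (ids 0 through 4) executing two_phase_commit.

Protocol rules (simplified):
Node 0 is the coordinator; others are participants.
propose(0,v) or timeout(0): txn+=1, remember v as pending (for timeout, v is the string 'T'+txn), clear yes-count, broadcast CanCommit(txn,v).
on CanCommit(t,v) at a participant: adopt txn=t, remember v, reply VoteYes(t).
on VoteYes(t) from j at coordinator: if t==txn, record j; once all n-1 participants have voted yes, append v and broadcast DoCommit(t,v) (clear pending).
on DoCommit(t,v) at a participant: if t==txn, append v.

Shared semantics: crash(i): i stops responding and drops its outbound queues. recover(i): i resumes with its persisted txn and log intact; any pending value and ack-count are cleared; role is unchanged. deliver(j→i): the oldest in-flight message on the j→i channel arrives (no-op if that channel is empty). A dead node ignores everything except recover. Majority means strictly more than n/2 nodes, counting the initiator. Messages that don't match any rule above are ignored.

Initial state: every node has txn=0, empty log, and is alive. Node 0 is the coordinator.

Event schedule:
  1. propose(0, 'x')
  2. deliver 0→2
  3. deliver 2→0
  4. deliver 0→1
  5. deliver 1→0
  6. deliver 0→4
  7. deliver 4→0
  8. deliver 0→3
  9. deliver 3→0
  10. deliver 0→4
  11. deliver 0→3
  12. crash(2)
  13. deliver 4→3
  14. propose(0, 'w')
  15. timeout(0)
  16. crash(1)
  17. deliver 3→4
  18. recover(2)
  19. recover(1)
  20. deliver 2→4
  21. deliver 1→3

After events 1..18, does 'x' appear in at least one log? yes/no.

yes

e1 propose(0,'x'): 0[coor,t=1,-]
e2 deliver 0→2: 2[part,t=1,-]
e3 deliver 2→0: ·
e4 deliver 0→1: 1[part,t=1,-]
e5 deliver 1→0: ·
e6 deliver 0→4: 4[part,t=1,-]
e7 deliver 4→0: ·
e8 deliver 0→3: 3[part,t=1,-]
e9 deliver 3→0: 0[coor,t=1,x]
e10 deliver 0→4: 4[part,t=1,x]
e11 deliver 0→3: 3[part,t=1,x]
e12 crash(2): 2[✗part,t=1,-]
e13 deliver 4→3: ·
e14 propose(0,'w'): 0[coor,t=2,x]
e15 timeout(0): 0[coor,t=3,x]
e16 crash(1): 1[✗part,t=1,-]
e17 deliver 3→4: ·
e18 recover(2): 2[part,t=1,-]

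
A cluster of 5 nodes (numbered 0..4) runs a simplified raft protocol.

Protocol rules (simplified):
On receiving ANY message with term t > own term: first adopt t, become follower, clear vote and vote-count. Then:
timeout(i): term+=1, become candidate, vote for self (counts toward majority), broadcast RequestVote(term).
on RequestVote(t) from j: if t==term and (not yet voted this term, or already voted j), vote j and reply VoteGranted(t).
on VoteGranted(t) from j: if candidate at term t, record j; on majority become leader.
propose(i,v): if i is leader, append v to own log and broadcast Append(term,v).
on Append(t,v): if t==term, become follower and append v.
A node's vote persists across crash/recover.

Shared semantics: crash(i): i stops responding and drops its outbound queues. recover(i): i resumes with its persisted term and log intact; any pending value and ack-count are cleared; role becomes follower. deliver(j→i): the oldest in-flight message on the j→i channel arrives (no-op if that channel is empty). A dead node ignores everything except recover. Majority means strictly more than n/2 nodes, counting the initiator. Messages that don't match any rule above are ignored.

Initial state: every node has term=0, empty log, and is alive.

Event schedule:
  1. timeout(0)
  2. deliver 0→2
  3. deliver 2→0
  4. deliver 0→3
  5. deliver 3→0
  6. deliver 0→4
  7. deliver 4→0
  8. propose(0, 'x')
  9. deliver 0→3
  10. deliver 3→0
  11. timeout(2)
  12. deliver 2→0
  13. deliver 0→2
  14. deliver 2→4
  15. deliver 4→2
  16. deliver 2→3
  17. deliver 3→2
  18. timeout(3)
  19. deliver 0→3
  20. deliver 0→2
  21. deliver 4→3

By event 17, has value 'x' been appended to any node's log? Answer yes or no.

yes

1. timeout(0):  <0:cand t1 ->
2. deliver 0→2:  <2:foll t1 ->
3. deliver 2→0:  nop
4. deliver 0→3:  <3:foll t1 ->
5. deliver 3→0:  <0:lead t1 ->
6. deliver 0→4:  <4:foll t1 ->
7. deliver 4→0:  nop
8. propose(0,'x'):  <0:lead t1 x>
9. deliver 0→3:  <3:foll t1 x>
10. deliver 3→0:  nop
11. timeout(2):  <2:cand t2 ->
12. deliver 2→0:  <0:foll t2 x>
13. deliver 0→2:  nop
14. deliver 2→4:  <4:foll t2 ->
15. deliver 4→2:  nop
16. deliver 2→3:  <3:foll t2 x>
17. deliver 3→2:  <2:lead t2 ->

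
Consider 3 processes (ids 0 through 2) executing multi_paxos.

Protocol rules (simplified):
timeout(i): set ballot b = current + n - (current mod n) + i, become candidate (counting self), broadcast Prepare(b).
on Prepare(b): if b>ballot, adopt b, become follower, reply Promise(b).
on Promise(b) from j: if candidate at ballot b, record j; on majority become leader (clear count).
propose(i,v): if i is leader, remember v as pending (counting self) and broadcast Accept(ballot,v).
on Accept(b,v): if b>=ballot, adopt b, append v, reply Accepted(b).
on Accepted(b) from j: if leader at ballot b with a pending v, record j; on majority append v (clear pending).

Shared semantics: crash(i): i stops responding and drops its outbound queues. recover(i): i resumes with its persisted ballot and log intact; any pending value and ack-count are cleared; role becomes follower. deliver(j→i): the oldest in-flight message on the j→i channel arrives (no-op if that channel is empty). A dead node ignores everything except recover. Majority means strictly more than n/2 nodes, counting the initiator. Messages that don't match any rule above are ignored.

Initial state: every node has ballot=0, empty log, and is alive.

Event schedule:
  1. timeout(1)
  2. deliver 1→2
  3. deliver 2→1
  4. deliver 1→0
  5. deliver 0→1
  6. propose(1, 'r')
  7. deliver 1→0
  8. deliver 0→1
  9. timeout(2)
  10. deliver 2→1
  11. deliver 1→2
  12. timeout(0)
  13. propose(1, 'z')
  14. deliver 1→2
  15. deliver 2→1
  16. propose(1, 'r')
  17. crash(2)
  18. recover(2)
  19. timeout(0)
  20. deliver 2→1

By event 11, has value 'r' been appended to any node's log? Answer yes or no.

after 1 — timeout(1): n1:cand/b4/[-]
after 2 — deliver 1→2: n2:foll/b4/[-]
after 3 — deliver 2→1: n1:lead/b4/[-]
after 4 — deliver 1→0: n0:foll/b4/[-]
after 5 — deliver 0→1: ·
after 6 — propose(1,'r'): ·
after 7 — deliver 1→0: n0:foll/b4/[r]
after 8 — deliver 0→1: n1:lead/b4/[r]
after 9 — timeout(2): n2:cand/b8/[-]
after 10 — deliver 2→1: n1:foll/b8/[r]
after 11 — deliver 1→2: ·

yes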